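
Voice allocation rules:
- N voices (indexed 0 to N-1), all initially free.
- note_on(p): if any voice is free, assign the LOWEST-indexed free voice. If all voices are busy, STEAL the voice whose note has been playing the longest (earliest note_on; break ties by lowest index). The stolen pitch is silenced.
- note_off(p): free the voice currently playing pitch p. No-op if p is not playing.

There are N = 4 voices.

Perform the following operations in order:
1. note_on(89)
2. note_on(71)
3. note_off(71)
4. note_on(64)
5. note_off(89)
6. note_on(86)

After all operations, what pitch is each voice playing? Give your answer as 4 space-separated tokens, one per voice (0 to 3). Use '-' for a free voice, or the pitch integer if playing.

Op 1: note_on(89): voice 0 is free -> assigned | voices=[89 - - -]
Op 2: note_on(71): voice 1 is free -> assigned | voices=[89 71 - -]
Op 3: note_off(71): free voice 1 | voices=[89 - - -]
Op 4: note_on(64): voice 1 is free -> assigned | voices=[89 64 - -]
Op 5: note_off(89): free voice 0 | voices=[- 64 - -]
Op 6: note_on(86): voice 0 is free -> assigned | voices=[86 64 - -]

Answer: 86 64 - -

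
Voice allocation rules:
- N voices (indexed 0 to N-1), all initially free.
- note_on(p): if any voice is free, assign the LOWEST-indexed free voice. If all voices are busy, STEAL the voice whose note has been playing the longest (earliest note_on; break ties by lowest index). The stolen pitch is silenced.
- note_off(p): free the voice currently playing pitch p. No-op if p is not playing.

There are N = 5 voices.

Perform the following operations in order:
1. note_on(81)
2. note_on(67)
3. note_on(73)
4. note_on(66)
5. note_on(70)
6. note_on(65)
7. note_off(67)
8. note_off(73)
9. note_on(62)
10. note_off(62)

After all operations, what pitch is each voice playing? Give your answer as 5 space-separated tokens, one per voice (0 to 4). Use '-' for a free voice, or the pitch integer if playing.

Op 1: note_on(81): voice 0 is free -> assigned | voices=[81 - - - -]
Op 2: note_on(67): voice 1 is free -> assigned | voices=[81 67 - - -]
Op 3: note_on(73): voice 2 is free -> assigned | voices=[81 67 73 - -]
Op 4: note_on(66): voice 3 is free -> assigned | voices=[81 67 73 66 -]
Op 5: note_on(70): voice 4 is free -> assigned | voices=[81 67 73 66 70]
Op 6: note_on(65): all voices busy, STEAL voice 0 (pitch 81, oldest) -> assign | voices=[65 67 73 66 70]
Op 7: note_off(67): free voice 1 | voices=[65 - 73 66 70]
Op 8: note_off(73): free voice 2 | voices=[65 - - 66 70]
Op 9: note_on(62): voice 1 is free -> assigned | voices=[65 62 - 66 70]
Op 10: note_off(62): free voice 1 | voices=[65 - - 66 70]

Answer: 65 - - 66 70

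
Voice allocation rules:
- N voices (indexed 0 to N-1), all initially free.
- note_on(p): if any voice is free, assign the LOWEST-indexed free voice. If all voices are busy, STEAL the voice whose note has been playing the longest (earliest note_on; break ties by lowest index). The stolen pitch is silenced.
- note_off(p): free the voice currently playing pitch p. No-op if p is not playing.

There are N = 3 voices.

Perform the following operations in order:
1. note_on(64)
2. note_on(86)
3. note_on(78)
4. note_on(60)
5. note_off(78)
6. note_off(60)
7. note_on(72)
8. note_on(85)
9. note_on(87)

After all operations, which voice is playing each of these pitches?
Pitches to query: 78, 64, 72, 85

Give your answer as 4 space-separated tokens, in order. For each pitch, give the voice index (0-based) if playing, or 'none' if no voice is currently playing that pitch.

Answer: none none 0 2

Derivation:
Op 1: note_on(64): voice 0 is free -> assigned | voices=[64 - -]
Op 2: note_on(86): voice 1 is free -> assigned | voices=[64 86 -]
Op 3: note_on(78): voice 2 is free -> assigned | voices=[64 86 78]
Op 4: note_on(60): all voices busy, STEAL voice 0 (pitch 64, oldest) -> assign | voices=[60 86 78]
Op 5: note_off(78): free voice 2 | voices=[60 86 -]
Op 6: note_off(60): free voice 0 | voices=[- 86 -]
Op 7: note_on(72): voice 0 is free -> assigned | voices=[72 86 -]
Op 8: note_on(85): voice 2 is free -> assigned | voices=[72 86 85]
Op 9: note_on(87): all voices busy, STEAL voice 1 (pitch 86, oldest) -> assign | voices=[72 87 85]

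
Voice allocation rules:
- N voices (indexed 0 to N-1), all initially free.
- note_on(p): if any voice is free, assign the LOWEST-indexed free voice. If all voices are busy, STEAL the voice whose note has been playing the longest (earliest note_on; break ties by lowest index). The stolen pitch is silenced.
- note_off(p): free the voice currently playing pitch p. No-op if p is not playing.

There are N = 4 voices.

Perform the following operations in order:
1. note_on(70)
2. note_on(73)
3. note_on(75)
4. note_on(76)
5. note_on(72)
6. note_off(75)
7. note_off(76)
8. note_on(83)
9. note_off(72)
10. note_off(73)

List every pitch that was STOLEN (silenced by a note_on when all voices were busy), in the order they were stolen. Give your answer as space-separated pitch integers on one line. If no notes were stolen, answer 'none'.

Op 1: note_on(70): voice 0 is free -> assigned | voices=[70 - - -]
Op 2: note_on(73): voice 1 is free -> assigned | voices=[70 73 - -]
Op 3: note_on(75): voice 2 is free -> assigned | voices=[70 73 75 -]
Op 4: note_on(76): voice 3 is free -> assigned | voices=[70 73 75 76]
Op 5: note_on(72): all voices busy, STEAL voice 0 (pitch 70, oldest) -> assign | voices=[72 73 75 76]
Op 6: note_off(75): free voice 2 | voices=[72 73 - 76]
Op 7: note_off(76): free voice 3 | voices=[72 73 - -]
Op 8: note_on(83): voice 2 is free -> assigned | voices=[72 73 83 -]
Op 9: note_off(72): free voice 0 | voices=[- 73 83 -]
Op 10: note_off(73): free voice 1 | voices=[- - 83 -]

Answer: 70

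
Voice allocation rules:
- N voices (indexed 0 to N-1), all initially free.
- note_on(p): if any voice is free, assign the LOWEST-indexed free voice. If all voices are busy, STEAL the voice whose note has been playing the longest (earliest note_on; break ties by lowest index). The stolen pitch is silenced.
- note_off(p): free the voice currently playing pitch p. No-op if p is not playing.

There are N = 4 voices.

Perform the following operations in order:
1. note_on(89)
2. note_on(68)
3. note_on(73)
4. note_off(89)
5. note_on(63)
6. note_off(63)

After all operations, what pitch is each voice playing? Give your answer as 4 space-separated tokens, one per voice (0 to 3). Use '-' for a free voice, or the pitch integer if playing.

Answer: - 68 73 -

Derivation:
Op 1: note_on(89): voice 0 is free -> assigned | voices=[89 - - -]
Op 2: note_on(68): voice 1 is free -> assigned | voices=[89 68 - -]
Op 3: note_on(73): voice 2 is free -> assigned | voices=[89 68 73 -]
Op 4: note_off(89): free voice 0 | voices=[- 68 73 -]
Op 5: note_on(63): voice 0 is free -> assigned | voices=[63 68 73 -]
Op 6: note_off(63): free voice 0 | voices=[- 68 73 -]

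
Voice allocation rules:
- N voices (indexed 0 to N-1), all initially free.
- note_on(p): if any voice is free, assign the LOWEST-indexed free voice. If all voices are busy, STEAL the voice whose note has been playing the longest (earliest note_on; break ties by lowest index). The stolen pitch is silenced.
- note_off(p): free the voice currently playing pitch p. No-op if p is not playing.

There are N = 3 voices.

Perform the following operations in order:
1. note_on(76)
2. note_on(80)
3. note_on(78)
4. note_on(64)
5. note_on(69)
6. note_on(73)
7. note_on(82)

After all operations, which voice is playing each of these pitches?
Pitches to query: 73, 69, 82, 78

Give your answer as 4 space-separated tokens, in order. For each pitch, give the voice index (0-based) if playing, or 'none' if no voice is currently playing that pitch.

Answer: 2 1 0 none

Derivation:
Op 1: note_on(76): voice 0 is free -> assigned | voices=[76 - -]
Op 2: note_on(80): voice 1 is free -> assigned | voices=[76 80 -]
Op 3: note_on(78): voice 2 is free -> assigned | voices=[76 80 78]
Op 4: note_on(64): all voices busy, STEAL voice 0 (pitch 76, oldest) -> assign | voices=[64 80 78]
Op 5: note_on(69): all voices busy, STEAL voice 1 (pitch 80, oldest) -> assign | voices=[64 69 78]
Op 6: note_on(73): all voices busy, STEAL voice 2 (pitch 78, oldest) -> assign | voices=[64 69 73]
Op 7: note_on(82): all voices busy, STEAL voice 0 (pitch 64, oldest) -> assign | voices=[82 69 73]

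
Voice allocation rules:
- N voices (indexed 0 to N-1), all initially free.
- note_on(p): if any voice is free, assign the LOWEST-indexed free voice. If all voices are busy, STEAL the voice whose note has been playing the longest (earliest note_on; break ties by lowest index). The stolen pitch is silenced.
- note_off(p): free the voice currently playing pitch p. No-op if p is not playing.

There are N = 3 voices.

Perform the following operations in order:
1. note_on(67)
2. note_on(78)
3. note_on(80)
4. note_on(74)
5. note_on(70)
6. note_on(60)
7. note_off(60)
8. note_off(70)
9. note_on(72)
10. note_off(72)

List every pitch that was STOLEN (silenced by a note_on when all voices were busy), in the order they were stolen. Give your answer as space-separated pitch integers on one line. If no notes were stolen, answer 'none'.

Answer: 67 78 80

Derivation:
Op 1: note_on(67): voice 0 is free -> assigned | voices=[67 - -]
Op 2: note_on(78): voice 1 is free -> assigned | voices=[67 78 -]
Op 3: note_on(80): voice 2 is free -> assigned | voices=[67 78 80]
Op 4: note_on(74): all voices busy, STEAL voice 0 (pitch 67, oldest) -> assign | voices=[74 78 80]
Op 5: note_on(70): all voices busy, STEAL voice 1 (pitch 78, oldest) -> assign | voices=[74 70 80]
Op 6: note_on(60): all voices busy, STEAL voice 2 (pitch 80, oldest) -> assign | voices=[74 70 60]
Op 7: note_off(60): free voice 2 | voices=[74 70 -]
Op 8: note_off(70): free voice 1 | voices=[74 - -]
Op 9: note_on(72): voice 1 is free -> assigned | voices=[74 72 -]
Op 10: note_off(72): free voice 1 | voices=[74 - -]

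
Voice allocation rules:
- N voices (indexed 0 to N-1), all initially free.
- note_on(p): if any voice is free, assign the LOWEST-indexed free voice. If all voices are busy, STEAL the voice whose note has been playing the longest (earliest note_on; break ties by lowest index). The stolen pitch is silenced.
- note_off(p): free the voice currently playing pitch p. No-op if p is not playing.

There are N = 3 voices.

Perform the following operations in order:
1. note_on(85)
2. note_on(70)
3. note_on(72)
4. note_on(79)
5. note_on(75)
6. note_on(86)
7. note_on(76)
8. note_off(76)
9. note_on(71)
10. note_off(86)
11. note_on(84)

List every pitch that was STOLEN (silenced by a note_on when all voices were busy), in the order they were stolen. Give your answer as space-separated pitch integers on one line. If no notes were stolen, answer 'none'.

Op 1: note_on(85): voice 0 is free -> assigned | voices=[85 - -]
Op 2: note_on(70): voice 1 is free -> assigned | voices=[85 70 -]
Op 3: note_on(72): voice 2 is free -> assigned | voices=[85 70 72]
Op 4: note_on(79): all voices busy, STEAL voice 0 (pitch 85, oldest) -> assign | voices=[79 70 72]
Op 5: note_on(75): all voices busy, STEAL voice 1 (pitch 70, oldest) -> assign | voices=[79 75 72]
Op 6: note_on(86): all voices busy, STEAL voice 2 (pitch 72, oldest) -> assign | voices=[79 75 86]
Op 7: note_on(76): all voices busy, STEAL voice 0 (pitch 79, oldest) -> assign | voices=[76 75 86]
Op 8: note_off(76): free voice 0 | voices=[- 75 86]
Op 9: note_on(71): voice 0 is free -> assigned | voices=[71 75 86]
Op 10: note_off(86): free voice 2 | voices=[71 75 -]
Op 11: note_on(84): voice 2 is free -> assigned | voices=[71 75 84]

Answer: 85 70 72 79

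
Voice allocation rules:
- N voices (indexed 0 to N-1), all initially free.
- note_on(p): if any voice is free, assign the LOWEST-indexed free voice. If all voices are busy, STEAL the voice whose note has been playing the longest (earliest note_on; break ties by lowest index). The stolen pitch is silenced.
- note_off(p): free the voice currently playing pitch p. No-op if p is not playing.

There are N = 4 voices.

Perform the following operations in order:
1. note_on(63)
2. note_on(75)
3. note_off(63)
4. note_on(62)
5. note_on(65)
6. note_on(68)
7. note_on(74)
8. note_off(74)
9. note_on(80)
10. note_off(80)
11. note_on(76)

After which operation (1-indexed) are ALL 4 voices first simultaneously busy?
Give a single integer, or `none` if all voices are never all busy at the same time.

Op 1: note_on(63): voice 0 is free -> assigned | voices=[63 - - -]
Op 2: note_on(75): voice 1 is free -> assigned | voices=[63 75 - -]
Op 3: note_off(63): free voice 0 | voices=[- 75 - -]
Op 4: note_on(62): voice 0 is free -> assigned | voices=[62 75 - -]
Op 5: note_on(65): voice 2 is free -> assigned | voices=[62 75 65 -]
Op 6: note_on(68): voice 3 is free -> assigned | voices=[62 75 65 68]
Op 7: note_on(74): all voices busy, STEAL voice 1 (pitch 75, oldest) -> assign | voices=[62 74 65 68]
Op 8: note_off(74): free voice 1 | voices=[62 - 65 68]
Op 9: note_on(80): voice 1 is free -> assigned | voices=[62 80 65 68]
Op 10: note_off(80): free voice 1 | voices=[62 - 65 68]
Op 11: note_on(76): voice 1 is free -> assigned | voices=[62 76 65 68]

Answer: 6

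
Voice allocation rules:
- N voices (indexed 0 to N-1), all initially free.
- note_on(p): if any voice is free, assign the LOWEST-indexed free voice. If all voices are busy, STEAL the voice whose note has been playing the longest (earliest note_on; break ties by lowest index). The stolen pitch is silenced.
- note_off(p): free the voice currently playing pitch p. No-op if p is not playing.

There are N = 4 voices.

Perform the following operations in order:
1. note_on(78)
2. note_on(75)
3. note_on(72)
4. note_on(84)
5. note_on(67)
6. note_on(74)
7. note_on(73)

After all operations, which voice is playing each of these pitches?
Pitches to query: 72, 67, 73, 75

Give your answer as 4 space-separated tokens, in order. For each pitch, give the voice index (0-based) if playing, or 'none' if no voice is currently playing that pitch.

Op 1: note_on(78): voice 0 is free -> assigned | voices=[78 - - -]
Op 2: note_on(75): voice 1 is free -> assigned | voices=[78 75 - -]
Op 3: note_on(72): voice 2 is free -> assigned | voices=[78 75 72 -]
Op 4: note_on(84): voice 3 is free -> assigned | voices=[78 75 72 84]
Op 5: note_on(67): all voices busy, STEAL voice 0 (pitch 78, oldest) -> assign | voices=[67 75 72 84]
Op 6: note_on(74): all voices busy, STEAL voice 1 (pitch 75, oldest) -> assign | voices=[67 74 72 84]
Op 7: note_on(73): all voices busy, STEAL voice 2 (pitch 72, oldest) -> assign | voices=[67 74 73 84]

Answer: none 0 2 none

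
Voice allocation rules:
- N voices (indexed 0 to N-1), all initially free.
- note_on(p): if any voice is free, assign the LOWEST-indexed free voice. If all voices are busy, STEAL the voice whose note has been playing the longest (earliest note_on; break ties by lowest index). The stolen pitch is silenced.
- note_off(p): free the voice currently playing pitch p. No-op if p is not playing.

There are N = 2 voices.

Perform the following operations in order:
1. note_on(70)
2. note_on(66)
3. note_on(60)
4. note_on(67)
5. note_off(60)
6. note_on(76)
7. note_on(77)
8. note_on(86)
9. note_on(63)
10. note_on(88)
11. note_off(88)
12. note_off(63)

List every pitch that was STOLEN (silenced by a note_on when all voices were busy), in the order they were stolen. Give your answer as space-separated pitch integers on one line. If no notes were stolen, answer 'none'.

Answer: 70 66 67 76 77 86

Derivation:
Op 1: note_on(70): voice 0 is free -> assigned | voices=[70 -]
Op 2: note_on(66): voice 1 is free -> assigned | voices=[70 66]
Op 3: note_on(60): all voices busy, STEAL voice 0 (pitch 70, oldest) -> assign | voices=[60 66]
Op 4: note_on(67): all voices busy, STEAL voice 1 (pitch 66, oldest) -> assign | voices=[60 67]
Op 5: note_off(60): free voice 0 | voices=[- 67]
Op 6: note_on(76): voice 0 is free -> assigned | voices=[76 67]
Op 7: note_on(77): all voices busy, STEAL voice 1 (pitch 67, oldest) -> assign | voices=[76 77]
Op 8: note_on(86): all voices busy, STEAL voice 0 (pitch 76, oldest) -> assign | voices=[86 77]
Op 9: note_on(63): all voices busy, STEAL voice 1 (pitch 77, oldest) -> assign | voices=[86 63]
Op 10: note_on(88): all voices busy, STEAL voice 0 (pitch 86, oldest) -> assign | voices=[88 63]
Op 11: note_off(88): free voice 0 | voices=[- 63]
Op 12: note_off(63): free voice 1 | voices=[- -]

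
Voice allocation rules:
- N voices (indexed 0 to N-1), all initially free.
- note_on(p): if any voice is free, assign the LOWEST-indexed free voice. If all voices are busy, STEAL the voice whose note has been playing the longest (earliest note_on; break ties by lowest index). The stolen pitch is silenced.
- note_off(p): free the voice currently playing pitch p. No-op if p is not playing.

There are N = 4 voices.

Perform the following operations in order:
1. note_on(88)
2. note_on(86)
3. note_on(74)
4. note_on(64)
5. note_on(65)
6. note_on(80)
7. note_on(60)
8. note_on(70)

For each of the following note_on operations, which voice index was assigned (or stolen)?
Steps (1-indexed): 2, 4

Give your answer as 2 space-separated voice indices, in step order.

Answer: 1 3

Derivation:
Op 1: note_on(88): voice 0 is free -> assigned | voices=[88 - - -]
Op 2: note_on(86): voice 1 is free -> assigned | voices=[88 86 - -]
Op 3: note_on(74): voice 2 is free -> assigned | voices=[88 86 74 -]
Op 4: note_on(64): voice 3 is free -> assigned | voices=[88 86 74 64]
Op 5: note_on(65): all voices busy, STEAL voice 0 (pitch 88, oldest) -> assign | voices=[65 86 74 64]
Op 6: note_on(80): all voices busy, STEAL voice 1 (pitch 86, oldest) -> assign | voices=[65 80 74 64]
Op 7: note_on(60): all voices busy, STEAL voice 2 (pitch 74, oldest) -> assign | voices=[65 80 60 64]
Op 8: note_on(70): all voices busy, STEAL voice 3 (pitch 64, oldest) -> assign | voices=[65 80 60 70]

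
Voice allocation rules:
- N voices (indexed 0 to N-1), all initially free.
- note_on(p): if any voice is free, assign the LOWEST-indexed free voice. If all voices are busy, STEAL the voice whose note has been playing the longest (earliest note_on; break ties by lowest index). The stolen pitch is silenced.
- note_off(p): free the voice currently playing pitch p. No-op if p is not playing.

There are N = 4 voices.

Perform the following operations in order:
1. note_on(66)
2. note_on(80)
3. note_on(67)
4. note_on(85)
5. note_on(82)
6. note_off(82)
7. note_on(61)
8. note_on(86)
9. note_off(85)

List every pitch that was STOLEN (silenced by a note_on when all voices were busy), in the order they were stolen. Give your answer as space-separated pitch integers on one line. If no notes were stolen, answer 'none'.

Op 1: note_on(66): voice 0 is free -> assigned | voices=[66 - - -]
Op 2: note_on(80): voice 1 is free -> assigned | voices=[66 80 - -]
Op 3: note_on(67): voice 2 is free -> assigned | voices=[66 80 67 -]
Op 4: note_on(85): voice 3 is free -> assigned | voices=[66 80 67 85]
Op 5: note_on(82): all voices busy, STEAL voice 0 (pitch 66, oldest) -> assign | voices=[82 80 67 85]
Op 6: note_off(82): free voice 0 | voices=[- 80 67 85]
Op 7: note_on(61): voice 0 is free -> assigned | voices=[61 80 67 85]
Op 8: note_on(86): all voices busy, STEAL voice 1 (pitch 80, oldest) -> assign | voices=[61 86 67 85]
Op 9: note_off(85): free voice 3 | voices=[61 86 67 -]

Answer: 66 80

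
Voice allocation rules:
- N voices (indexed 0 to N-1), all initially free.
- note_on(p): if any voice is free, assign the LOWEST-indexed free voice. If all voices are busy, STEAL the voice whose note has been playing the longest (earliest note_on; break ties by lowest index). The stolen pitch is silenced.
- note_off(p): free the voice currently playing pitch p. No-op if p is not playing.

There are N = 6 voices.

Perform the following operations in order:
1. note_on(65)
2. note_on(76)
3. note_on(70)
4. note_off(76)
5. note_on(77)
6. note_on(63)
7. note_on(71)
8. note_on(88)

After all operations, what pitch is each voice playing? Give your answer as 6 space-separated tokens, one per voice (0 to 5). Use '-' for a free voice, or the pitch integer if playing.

Op 1: note_on(65): voice 0 is free -> assigned | voices=[65 - - - - -]
Op 2: note_on(76): voice 1 is free -> assigned | voices=[65 76 - - - -]
Op 3: note_on(70): voice 2 is free -> assigned | voices=[65 76 70 - - -]
Op 4: note_off(76): free voice 1 | voices=[65 - 70 - - -]
Op 5: note_on(77): voice 1 is free -> assigned | voices=[65 77 70 - - -]
Op 6: note_on(63): voice 3 is free -> assigned | voices=[65 77 70 63 - -]
Op 7: note_on(71): voice 4 is free -> assigned | voices=[65 77 70 63 71 -]
Op 8: note_on(88): voice 5 is free -> assigned | voices=[65 77 70 63 71 88]

Answer: 65 77 70 63 71 88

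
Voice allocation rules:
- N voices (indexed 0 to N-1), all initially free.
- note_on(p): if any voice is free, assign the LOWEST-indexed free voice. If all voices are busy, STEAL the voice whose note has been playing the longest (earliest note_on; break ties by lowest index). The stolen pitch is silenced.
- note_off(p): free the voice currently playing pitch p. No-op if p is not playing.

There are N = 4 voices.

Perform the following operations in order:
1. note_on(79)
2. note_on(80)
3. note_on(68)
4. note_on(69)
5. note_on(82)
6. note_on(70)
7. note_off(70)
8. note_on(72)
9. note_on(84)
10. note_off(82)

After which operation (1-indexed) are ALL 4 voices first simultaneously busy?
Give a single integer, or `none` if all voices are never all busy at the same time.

Op 1: note_on(79): voice 0 is free -> assigned | voices=[79 - - -]
Op 2: note_on(80): voice 1 is free -> assigned | voices=[79 80 - -]
Op 3: note_on(68): voice 2 is free -> assigned | voices=[79 80 68 -]
Op 4: note_on(69): voice 3 is free -> assigned | voices=[79 80 68 69]
Op 5: note_on(82): all voices busy, STEAL voice 0 (pitch 79, oldest) -> assign | voices=[82 80 68 69]
Op 6: note_on(70): all voices busy, STEAL voice 1 (pitch 80, oldest) -> assign | voices=[82 70 68 69]
Op 7: note_off(70): free voice 1 | voices=[82 - 68 69]
Op 8: note_on(72): voice 1 is free -> assigned | voices=[82 72 68 69]
Op 9: note_on(84): all voices busy, STEAL voice 2 (pitch 68, oldest) -> assign | voices=[82 72 84 69]
Op 10: note_off(82): free voice 0 | voices=[- 72 84 69]

Answer: 4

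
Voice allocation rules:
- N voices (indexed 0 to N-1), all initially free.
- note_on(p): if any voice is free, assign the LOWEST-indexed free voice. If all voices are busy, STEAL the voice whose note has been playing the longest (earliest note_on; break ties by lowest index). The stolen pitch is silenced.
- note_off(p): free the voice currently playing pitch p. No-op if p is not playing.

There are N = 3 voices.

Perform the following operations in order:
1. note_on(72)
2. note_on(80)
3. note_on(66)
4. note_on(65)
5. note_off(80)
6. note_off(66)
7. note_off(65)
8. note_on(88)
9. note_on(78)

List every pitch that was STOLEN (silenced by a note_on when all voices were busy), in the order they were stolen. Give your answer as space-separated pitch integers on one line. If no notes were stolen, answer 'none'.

Op 1: note_on(72): voice 0 is free -> assigned | voices=[72 - -]
Op 2: note_on(80): voice 1 is free -> assigned | voices=[72 80 -]
Op 3: note_on(66): voice 2 is free -> assigned | voices=[72 80 66]
Op 4: note_on(65): all voices busy, STEAL voice 0 (pitch 72, oldest) -> assign | voices=[65 80 66]
Op 5: note_off(80): free voice 1 | voices=[65 - 66]
Op 6: note_off(66): free voice 2 | voices=[65 - -]
Op 7: note_off(65): free voice 0 | voices=[- - -]
Op 8: note_on(88): voice 0 is free -> assigned | voices=[88 - -]
Op 9: note_on(78): voice 1 is free -> assigned | voices=[88 78 -]

Answer: 72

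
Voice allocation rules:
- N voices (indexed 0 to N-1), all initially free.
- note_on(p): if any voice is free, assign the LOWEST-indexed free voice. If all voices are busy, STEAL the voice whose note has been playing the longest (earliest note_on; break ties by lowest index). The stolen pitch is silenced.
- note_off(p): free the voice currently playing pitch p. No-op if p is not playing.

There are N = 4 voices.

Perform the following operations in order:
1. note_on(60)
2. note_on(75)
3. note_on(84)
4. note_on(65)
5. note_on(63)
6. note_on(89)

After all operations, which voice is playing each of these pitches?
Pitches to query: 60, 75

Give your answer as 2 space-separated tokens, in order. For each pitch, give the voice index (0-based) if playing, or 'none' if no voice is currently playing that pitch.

Op 1: note_on(60): voice 0 is free -> assigned | voices=[60 - - -]
Op 2: note_on(75): voice 1 is free -> assigned | voices=[60 75 - -]
Op 3: note_on(84): voice 2 is free -> assigned | voices=[60 75 84 -]
Op 4: note_on(65): voice 3 is free -> assigned | voices=[60 75 84 65]
Op 5: note_on(63): all voices busy, STEAL voice 0 (pitch 60, oldest) -> assign | voices=[63 75 84 65]
Op 6: note_on(89): all voices busy, STEAL voice 1 (pitch 75, oldest) -> assign | voices=[63 89 84 65]

Answer: none none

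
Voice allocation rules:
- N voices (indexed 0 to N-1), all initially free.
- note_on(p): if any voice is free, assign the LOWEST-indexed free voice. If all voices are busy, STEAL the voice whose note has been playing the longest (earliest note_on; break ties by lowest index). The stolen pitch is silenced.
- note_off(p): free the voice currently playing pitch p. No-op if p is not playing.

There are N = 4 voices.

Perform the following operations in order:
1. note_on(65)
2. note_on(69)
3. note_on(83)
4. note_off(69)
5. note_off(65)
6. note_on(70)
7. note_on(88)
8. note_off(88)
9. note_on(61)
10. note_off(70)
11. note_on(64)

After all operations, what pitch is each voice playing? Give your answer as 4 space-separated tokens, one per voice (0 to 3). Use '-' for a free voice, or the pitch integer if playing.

Op 1: note_on(65): voice 0 is free -> assigned | voices=[65 - - -]
Op 2: note_on(69): voice 1 is free -> assigned | voices=[65 69 - -]
Op 3: note_on(83): voice 2 is free -> assigned | voices=[65 69 83 -]
Op 4: note_off(69): free voice 1 | voices=[65 - 83 -]
Op 5: note_off(65): free voice 0 | voices=[- - 83 -]
Op 6: note_on(70): voice 0 is free -> assigned | voices=[70 - 83 -]
Op 7: note_on(88): voice 1 is free -> assigned | voices=[70 88 83 -]
Op 8: note_off(88): free voice 1 | voices=[70 - 83 -]
Op 9: note_on(61): voice 1 is free -> assigned | voices=[70 61 83 -]
Op 10: note_off(70): free voice 0 | voices=[- 61 83 -]
Op 11: note_on(64): voice 0 is free -> assigned | voices=[64 61 83 -]

Answer: 64 61 83 -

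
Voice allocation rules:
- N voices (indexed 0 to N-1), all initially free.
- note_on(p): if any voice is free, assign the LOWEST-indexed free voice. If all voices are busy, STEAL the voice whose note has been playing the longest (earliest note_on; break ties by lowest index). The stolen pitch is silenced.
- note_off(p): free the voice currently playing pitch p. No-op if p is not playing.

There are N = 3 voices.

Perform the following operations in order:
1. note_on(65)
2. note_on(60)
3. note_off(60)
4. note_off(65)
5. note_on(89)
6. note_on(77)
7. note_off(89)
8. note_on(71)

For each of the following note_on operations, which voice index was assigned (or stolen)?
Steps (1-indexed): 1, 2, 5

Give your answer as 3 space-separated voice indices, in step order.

Answer: 0 1 0

Derivation:
Op 1: note_on(65): voice 0 is free -> assigned | voices=[65 - -]
Op 2: note_on(60): voice 1 is free -> assigned | voices=[65 60 -]
Op 3: note_off(60): free voice 1 | voices=[65 - -]
Op 4: note_off(65): free voice 0 | voices=[- - -]
Op 5: note_on(89): voice 0 is free -> assigned | voices=[89 - -]
Op 6: note_on(77): voice 1 is free -> assigned | voices=[89 77 -]
Op 7: note_off(89): free voice 0 | voices=[- 77 -]
Op 8: note_on(71): voice 0 is free -> assigned | voices=[71 77 -]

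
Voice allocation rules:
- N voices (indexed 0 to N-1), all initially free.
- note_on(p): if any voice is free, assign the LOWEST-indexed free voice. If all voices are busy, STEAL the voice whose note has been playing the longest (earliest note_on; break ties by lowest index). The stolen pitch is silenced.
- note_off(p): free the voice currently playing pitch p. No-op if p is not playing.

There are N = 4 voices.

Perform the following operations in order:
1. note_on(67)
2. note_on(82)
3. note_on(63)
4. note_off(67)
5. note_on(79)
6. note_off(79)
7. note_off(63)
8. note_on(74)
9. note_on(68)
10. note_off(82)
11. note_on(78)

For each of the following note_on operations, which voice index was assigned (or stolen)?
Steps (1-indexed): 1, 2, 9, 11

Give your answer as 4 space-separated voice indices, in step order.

Answer: 0 1 2 1

Derivation:
Op 1: note_on(67): voice 0 is free -> assigned | voices=[67 - - -]
Op 2: note_on(82): voice 1 is free -> assigned | voices=[67 82 - -]
Op 3: note_on(63): voice 2 is free -> assigned | voices=[67 82 63 -]
Op 4: note_off(67): free voice 0 | voices=[- 82 63 -]
Op 5: note_on(79): voice 0 is free -> assigned | voices=[79 82 63 -]
Op 6: note_off(79): free voice 0 | voices=[- 82 63 -]
Op 7: note_off(63): free voice 2 | voices=[- 82 - -]
Op 8: note_on(74): voice 0 is free -> assigned | voices=[74 82 - -]
Op 9: note_on(68): voice 2 is free -> assigned | voices=[74 82 68 -]
Op 10: note_off(82): free voice 1 | voices=[74 - 68 -]
Op 11: note_on(78): voice 1 is free -> assigned | voices=[74 78 68 -]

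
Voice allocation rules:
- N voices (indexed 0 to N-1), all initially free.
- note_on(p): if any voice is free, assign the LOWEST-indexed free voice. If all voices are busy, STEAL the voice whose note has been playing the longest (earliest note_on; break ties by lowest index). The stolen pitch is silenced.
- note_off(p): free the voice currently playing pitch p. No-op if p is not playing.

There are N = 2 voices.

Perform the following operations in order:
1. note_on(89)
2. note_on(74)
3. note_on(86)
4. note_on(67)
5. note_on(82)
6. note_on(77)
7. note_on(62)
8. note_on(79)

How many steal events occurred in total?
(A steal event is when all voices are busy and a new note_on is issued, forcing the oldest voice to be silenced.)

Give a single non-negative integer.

Answer: 6

Derivation:
Op 1: note_on(89): voice 0 is free -> assigned | voices=[89 -]
Op 2: note_on(74): voice 1 is free -> assigned | voices=[89 74]
Op 3: note_on(86): all voices busy, STEAL voice 0 (pitch 89, oldest) -> assign | voices=[86 74]
Op 4: note_on(67): all voices busy, STEAL voice 1 (pitch 74, oldest) -> assign | voices=[86 67]
Op 5: note_on(82): all voices busy, STEAL voice 0 (pitch 86, oldest) -> assign | voices=[82 67]
Op 6: note_on(77): all voices busy, STEAL voice 1 (pitch 67, oldest) -> assign | voices=[82 77]
Op 7: note_on(62): all voices busy, STEAL voice 0 (pitch 82, oldest) -> assign | voices=[62 77]
Op 8: note_on(79): all voices busy, STEAL voice 1 (pitch 77, oldest) -> assign | voices=[62 79]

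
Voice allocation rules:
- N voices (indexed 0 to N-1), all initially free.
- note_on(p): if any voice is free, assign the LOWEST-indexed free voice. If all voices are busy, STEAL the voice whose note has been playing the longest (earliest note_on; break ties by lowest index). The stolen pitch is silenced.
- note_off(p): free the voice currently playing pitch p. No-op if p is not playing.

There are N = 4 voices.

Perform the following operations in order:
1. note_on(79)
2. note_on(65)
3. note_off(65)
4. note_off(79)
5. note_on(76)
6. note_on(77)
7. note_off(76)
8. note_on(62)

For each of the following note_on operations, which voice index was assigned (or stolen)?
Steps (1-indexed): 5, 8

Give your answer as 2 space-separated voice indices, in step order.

Op 1: note_on(79): voice 0 is free -> assigned | voices=[79 - - -]
Op 2: note_on(65): voice 1 is free -> assigned | voices=[79 65 - -]
Op 3: note_off(65): free voice 1 | voices=[79 - - -]
Op 4: note_off(79): free voice 0 | voices=[- - - -]
Op 5: note_on(76): voice 0 is free -> assigned | voices=[76 - - -]
Op 6: note_on(77): voice 1 is free -> assigned | voices=[76 77 - -]
Op 7: note_off(76): free voice 0 | voices=[- 77 - -]
Op 8: note_on(62): voice 0 is free -> assigned | voices=[62 77 - -]

Answer: 0 0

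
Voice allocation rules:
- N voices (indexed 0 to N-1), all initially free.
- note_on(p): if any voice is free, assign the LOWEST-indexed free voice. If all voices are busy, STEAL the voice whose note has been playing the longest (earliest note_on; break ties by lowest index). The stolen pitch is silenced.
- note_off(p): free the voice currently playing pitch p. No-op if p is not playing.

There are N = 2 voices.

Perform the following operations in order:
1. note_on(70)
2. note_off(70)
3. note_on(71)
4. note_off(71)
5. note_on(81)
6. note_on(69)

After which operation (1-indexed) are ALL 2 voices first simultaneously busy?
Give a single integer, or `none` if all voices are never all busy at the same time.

Op 1: note_on(70): voice 0 is free -> assigned | voices=[70 -]
Op 2: note_off(70): free voice 0 | voices=[- -]
Op 3: note_on(71): voice 0 is free -> assigned | voices=[71 -]
Op 4: note_off(71): free voice 0 | voices=[- -]
Op 5: note_on(81): voice 0 is free -> assigned | voices=[81 -]
Op 6: note_on(69): voice 1 is free -> assigned | voices=[81 69]

Answer: 6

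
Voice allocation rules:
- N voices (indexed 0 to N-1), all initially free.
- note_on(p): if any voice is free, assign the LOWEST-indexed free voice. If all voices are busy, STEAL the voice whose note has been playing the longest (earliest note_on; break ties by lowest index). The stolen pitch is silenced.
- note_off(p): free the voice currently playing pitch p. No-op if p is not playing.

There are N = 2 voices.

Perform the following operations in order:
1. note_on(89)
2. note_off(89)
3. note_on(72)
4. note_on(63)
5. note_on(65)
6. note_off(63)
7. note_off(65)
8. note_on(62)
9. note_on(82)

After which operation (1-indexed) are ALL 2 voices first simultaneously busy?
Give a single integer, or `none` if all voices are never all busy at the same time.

Answer: 4

Derivation:
Op 1: note_on(89): voice 0 is free -> assigned | voices=[89 -]
Op 2: note_off(89): free voice 0 | voices=[- -]
Op 3: note_on(72): voice 0 is free -> assigned | voices=[72 -]
Op 4: note_on(63): voice 1 is free -> assigned | voices=[72 63]
Op 5: note_on(65): all voices busy, STEAL voice 0 (pitch 72, oldest) -> assign | voices=[65 63]
Op 6: note_off(63): free voice 1 | voices=[65 -]
Op 7: note_off(65): free voice 0 | voices=[- -]
Op 8: note_on(62): voice 0 is free -> assigned | voices=[62 -]
Op 9: note_on(82): voice 1 is free -> assigned | voices=[62 82]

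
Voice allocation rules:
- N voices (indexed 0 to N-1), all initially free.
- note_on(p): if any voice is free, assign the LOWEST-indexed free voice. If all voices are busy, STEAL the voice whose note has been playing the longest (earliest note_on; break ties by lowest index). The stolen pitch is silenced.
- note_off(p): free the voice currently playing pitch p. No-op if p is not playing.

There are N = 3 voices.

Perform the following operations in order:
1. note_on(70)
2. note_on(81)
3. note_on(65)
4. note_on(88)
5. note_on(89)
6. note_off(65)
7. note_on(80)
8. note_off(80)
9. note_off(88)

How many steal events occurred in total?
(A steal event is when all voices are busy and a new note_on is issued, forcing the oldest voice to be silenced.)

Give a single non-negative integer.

Op 1: note_on(70): voice 0 is free -> assigned | voices=[70 - -]
Op 2: note_on(81): voice 1 is free -> assigned | voices=[70 81 -]
Op 3: note_on(65): voice 2 is free -> assigned | voices=[70 81 65]
Op 4: note_on(88): all voices busy, STEAL voice 0 (pitch 70, oldest) -> assign | voices=[88 81 65]
Op 5: note_on(89): all voices busy, STEAL voice 1 (pitch 81, oldest) -> assign | voices=[88 89 65]
Op 6: note_off(65): free voice 2 | voices=[88 89 -]
Op 7: note_on(80): voice 2 is free -> assigned | voices=[88 89 80]
Op 8: note_off(80): free voice 2 | voices=[88 89 -]
Op 9: note_off(88): free voice 0 | voices=[- 89 -]

Answer: 2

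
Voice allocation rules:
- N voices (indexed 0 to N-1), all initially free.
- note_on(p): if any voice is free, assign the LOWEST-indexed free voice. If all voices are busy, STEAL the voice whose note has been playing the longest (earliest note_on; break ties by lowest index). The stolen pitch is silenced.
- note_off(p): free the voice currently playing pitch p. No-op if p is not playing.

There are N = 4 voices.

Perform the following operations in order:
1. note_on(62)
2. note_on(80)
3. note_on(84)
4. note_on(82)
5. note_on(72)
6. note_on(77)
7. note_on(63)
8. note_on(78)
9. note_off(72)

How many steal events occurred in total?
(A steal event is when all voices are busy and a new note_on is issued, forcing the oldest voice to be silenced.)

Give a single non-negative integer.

Answer: 4

Derivation:
Op 1: note_on(62): voice 0 is free -> assigned | voices=[62 - - -]
Op 2: note_on(80): voice 1 is free -> assigned | voices=[62 80 - -]
Op 3: note_on(84): voice 2 is free -> assigned | voices=[62 80 84 -]
Op 4: note_on(82): voice 3 is free -> assigned | voices=[62 80 84 82]
Op 5: note_on(72): all voices busy, STEAL voice 0 (pitch 62, oldest) -> assign | voices=[72 80 84 82]
Op 6: note_on(77): all voices busy, STEAL voice 1 (pitch 80, oldest) -> assign | voices=[72 77 84 82]
Op 7: note_on(63): all voices busy, STEAL voice 2 (pitch 84, oldest) -> assign | voices=[72 77 63 82]
Op 8: note_on(78): all voices busy, STEAL voice 3 (pitch 82, oldest) -> assign | voices=[72 77 63 78]
Op 9: note_off(72): free voice 0 | voices=[- 77 63 78]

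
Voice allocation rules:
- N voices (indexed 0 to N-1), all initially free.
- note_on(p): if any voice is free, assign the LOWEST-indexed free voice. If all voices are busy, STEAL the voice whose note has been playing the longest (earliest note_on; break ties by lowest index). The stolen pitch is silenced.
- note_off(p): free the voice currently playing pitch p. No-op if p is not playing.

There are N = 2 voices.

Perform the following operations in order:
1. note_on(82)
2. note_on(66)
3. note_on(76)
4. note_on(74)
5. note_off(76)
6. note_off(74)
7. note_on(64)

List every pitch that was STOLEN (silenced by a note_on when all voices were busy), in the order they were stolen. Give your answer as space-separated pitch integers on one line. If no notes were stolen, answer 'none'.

Answer: 82 66

Derivation:
Op 1: note_on(82): voice 0 is free -> assigned | voices=[82 -]
Op 2: note_on(66): voice 1 is free -> assigned | voices=[82 66]
Op 3: note_on(76): all voices busy, STEAL voice 0 (pitch 82, oldest) -> assign | voices=[76 66]
Op 4: note_on(74): all voices busy, STEAL voice 1 (pitch 66, oldest) -> assign | voices=[76 74]
Op 5: note_off(76): free voice 0 | voices=[- 74]
Op 6: note_off(74): free voice 1 | voices=[- -]
Op 7: note_on(64): voice 0 is free -> assigned | voices=[64 -]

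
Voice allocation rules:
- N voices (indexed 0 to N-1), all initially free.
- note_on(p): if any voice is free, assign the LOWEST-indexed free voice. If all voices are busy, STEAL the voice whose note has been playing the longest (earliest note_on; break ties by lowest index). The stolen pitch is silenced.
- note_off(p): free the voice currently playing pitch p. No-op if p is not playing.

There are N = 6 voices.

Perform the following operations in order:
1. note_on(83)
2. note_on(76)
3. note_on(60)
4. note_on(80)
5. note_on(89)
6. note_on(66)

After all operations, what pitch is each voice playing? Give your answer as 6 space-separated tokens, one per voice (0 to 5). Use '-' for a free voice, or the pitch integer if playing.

Op 1: note_on(83): voice 0 is free -> assigned | voices=[83 - - - - -]
Op 2: note_on(76): voice 1 is free -> assigned | voices=[83 76 - - - -]
Op 3: note_on(60): voice 2 is free -> assigned | voices=[83 76 60 - - -]
Op 4: note_on(80): voice 3 is free -> assigned | voices=[83 76 60 80 - -]
Op 5: note_on(89): voice 4 is free -> assigned | voices=[83 76 60 80 89 -]
Op 6: note_on(66): voice 5 is free -> assigned | voices=[83 76 60 80 89 66]

Answer: 83 76 60 80 89 66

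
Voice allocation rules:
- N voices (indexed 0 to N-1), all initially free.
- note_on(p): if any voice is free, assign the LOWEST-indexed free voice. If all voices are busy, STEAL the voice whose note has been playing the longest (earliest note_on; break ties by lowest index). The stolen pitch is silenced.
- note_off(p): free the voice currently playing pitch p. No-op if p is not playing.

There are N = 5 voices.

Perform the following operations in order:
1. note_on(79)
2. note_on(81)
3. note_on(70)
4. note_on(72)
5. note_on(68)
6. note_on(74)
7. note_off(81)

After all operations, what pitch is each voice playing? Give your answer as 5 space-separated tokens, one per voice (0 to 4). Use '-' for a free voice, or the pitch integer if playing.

Op 1: note_on(79): voice 0 is free -> assigned | voices=[79 - - - -]
Op 2: note_on(81): voice 1 is free -> assigned | voices=[79 81 - - -]
Op 3: note_on(70): voice 2 is free -> assigned | voices=[79 81 70 - -]
Op 4: note_on(72): voice 3 is free -> assigned | voices=[79 81 70 72 -]
Op 5: note_on(68): voice 4 is free -> assigned | voices=[79 81 70 72 68]
Op 6: note_on(74): all voices busy, STEAL voice 0 (pitch 79, oldest) -> assign | voices=[74 81 70 72 68]
Op 7: note_off(81): free voice 1 | voices=[74 - 70 72 68]

Answer: 74 - 70 72 68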